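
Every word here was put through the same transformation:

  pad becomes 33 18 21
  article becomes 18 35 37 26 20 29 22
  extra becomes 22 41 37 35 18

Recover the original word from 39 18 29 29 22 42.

valley

p is letter #16 and maps to 33: an offset of 17. The number is (letter's place in the alphabet, a=1) + 17.
Undoing it on 39 18 29 29 22 42: 39→(39−17)÷1=22=v, 18→(18−17)÷1=1=a, 29→(29−17)÷1=12=l, 29→(29−17)÷1=12=l, 22→(22−17)÷1=5=e, 42→(42−17)÷1=25=y.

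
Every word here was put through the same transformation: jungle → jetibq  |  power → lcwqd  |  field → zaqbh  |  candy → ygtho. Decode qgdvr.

earth

j(9)→j(9) and u(20)→e(4) fit y≡9x+6 (mod 26); the inverse of 9 mod 26 is 3. Each letter's alphabet position (a=0..z=25) is mapped through 9·x+6 mod 26 — an affine cipher.
Decoding qgdvr: q(16)→3·(16−6)≡4=e; g(6)→3·(6−6)≡0=a; d(3)→3·(3−6)≡17=r; v(21)→3·(21−6)≡19=t; r(17)→3·(17−6)≡7=h (all mod 26).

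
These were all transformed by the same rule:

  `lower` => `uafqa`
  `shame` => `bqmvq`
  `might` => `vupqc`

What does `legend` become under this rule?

The shift depends on letter class: consonant l→u is +9, but vowel o→a is +12. Two shifts are in play — +12 for a/e/i/o/u, +9 for every other letter.
For legend: l(cons)+9=u, e(vowel)+12=q, g(cons)+9=p, e(vowel)+12=q, n(cons)+9=w, d(cons)+9=m.

uqpqwm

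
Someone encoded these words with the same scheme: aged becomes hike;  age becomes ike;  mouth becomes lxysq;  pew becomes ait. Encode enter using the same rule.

The output letters match the input read backwards, each shifted +4: aged reversed is dega. The word is reversed, then every letter is shifted forward by 4.
For enter: reverse → retne; then shift: r+4=v, e+4=i, t+4=x, n+4=r, e+4=i.

vixri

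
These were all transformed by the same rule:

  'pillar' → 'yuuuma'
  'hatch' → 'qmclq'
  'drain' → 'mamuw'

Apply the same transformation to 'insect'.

The shift depends on letter class: consonant p→y is +9, but vowel i→u is +12. Two shifts are in play — +12 for a/e/i/o/u, +9 for every other letter.
On insect: i(vowel)+12=u, n(cons)+9=w, s(cons)+9=b, e(vowel)+12=q, c(cons)+9=l, t(cons)+9=c.

uwbqlc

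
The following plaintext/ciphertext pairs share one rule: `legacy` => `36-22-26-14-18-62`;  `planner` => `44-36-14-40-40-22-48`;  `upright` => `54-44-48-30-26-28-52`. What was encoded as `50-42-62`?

soy

Each letter becomes 2×(its alphabet position, a=1..z=26) + 12.
Reversing it on 50-42-62: 50→(50−12)÷2=19=s, 42→(42−12)÷2=15=o, 62→(62−12)÷2=25=y.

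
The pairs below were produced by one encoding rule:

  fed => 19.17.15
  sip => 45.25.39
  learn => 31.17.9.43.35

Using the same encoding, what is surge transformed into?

45.49.43.21.17

f(#6)→19 and e(#5)→17: differences scale by 2, so n = 2·pos + 7. Each letter becomes 2×(its alphabet position, a=1..z=26) + 7.
For surge: s=19→45, u=21→49, r=18→43, g=7→21, e=5→17.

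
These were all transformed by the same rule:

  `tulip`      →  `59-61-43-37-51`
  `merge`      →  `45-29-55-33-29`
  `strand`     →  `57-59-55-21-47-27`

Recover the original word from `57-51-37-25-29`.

t(#20)→59 and u(#21)→61: differences scale by 2, so n = 2·pos + 19. The formula is n = 2×(alphabet index, a=1) + 19.
Decoding 57-51-37-25-29: 57→(57−19)÷2=19=s, 51→(51−19)÷2=16=p, 37→(37−19)÷2=9=i, 25→(25−19)÷2=3=c, 29→(29−19)÷2=5=e.

spice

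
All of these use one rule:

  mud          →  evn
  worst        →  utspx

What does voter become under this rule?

The output letters match the input read backwards, each shifted +1: mud reversed is dum. The word is reversed, then every letter is shifted forward by 1.
Applying it to voter: reverse → retov; then shift: r+1=s, e+1=f, t+1=u, o+1=p, v+1=w.

sfupw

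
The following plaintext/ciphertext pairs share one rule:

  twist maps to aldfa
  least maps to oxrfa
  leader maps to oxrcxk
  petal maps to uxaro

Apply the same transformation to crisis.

t(19)→a(0) and w(22)→l(11) fit y≡21x+17 (mod 26); the inverse of 21 mod 26 is 5. This is an affine cipher: with a=0,…,z=25, each position x becomes (21x+17) mod 26.
Applying it to crisis: c(2)→21·2+17≡7=h; r(17)→21·17+17≡10=k; i(8)→21·8+17≡3=d; s(18)→21·18+17≡5=f; i(8)→21·8+17≡3=d; s(18)→21·18+17≡5=f (all mod 26).

hkdfdf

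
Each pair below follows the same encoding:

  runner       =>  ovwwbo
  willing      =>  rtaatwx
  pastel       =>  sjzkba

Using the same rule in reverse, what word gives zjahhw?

Treating letters as 0–25, the rule is x ↦ 11x + 9 (mod 26).
Reversing it on zjahhw: z(25)→19·(25−9)≡18=s; j(9)→19·(9−9)≡0=a; a(0)→19·(0−9)≡11=l; h(7)→19·(7−9)≡14=o; h(7)→19·(7−9)≡14=o; w(22)→19·(22−9)≡13=n (all mod 26).

saloon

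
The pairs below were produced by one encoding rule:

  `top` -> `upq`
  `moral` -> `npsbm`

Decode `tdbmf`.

Compare letters: t→u is +1, o→p is +1, p→q is +1 — a constant shift. Each letter is shifted forward by 1 in the alphabet (a Caesar shift of +1).
Reversing it on tdbmf: t−1=s, d−1=c, b−1=a, m−1=l, f−1=e.

scale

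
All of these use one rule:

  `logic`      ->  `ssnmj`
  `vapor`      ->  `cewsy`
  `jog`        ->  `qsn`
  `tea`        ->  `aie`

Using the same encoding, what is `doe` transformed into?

The shift depends on letter class: consonant l→s is +7, but vowel o→s is +4. The rule splits by letter class: vowels +4, consonants +7.
For doe: d(cons)+7=k, o(vowel)+4=s, e(vowel)+4=i.

ksi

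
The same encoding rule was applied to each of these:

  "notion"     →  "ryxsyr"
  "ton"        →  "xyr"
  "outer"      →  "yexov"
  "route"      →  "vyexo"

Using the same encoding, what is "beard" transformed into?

fokvh

Two shifts are in play — +10 for a/e/i/o/u, +4 for every other letter.
On beard: b(cons)+4=f, e(vowel)+10=o, a(vowel)+10=k, r(cons)+4=v, d(cons)+4=h.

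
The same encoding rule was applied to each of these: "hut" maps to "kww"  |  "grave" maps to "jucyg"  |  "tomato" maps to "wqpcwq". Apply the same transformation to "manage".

pcqcjg

The shift depends on letter class: consonant h→k is +3, but vowel u→w is +2. Two shifts are in play — +2 for a/e/i/o/u, +3 for every other letter.
On manage: m(cons)+3=p, a(vowel)+2=c, n(cons)+3=q, a(vowel)+2=c, g(cons)+3=j, e(vowel)+2=g.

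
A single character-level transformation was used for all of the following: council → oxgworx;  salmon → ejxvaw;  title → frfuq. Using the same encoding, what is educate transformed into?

Shifts by position in council: pos 0: c→o (+12), pos 1: o→x (+9), pos 2: u→g (+12), pos 3: n→w (+9) — repeating every 2. The shifts repeat in a cycle of length 2: positions 0,1,… shift by +12, +9, then the pattern repeats.
On educate: e+12=q, d+9=m, u+12=g, c+9=l, a+12=m, t+9=c, e+12=q.

qmglmcq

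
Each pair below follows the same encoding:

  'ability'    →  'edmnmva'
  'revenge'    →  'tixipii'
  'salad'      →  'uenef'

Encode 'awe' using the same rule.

eyi

Vowels shift forward by 4 and consonants shift forward by 2.
For awe: a(vowel)+4=e, w(cons)+2=y, e(vowel)+4=i.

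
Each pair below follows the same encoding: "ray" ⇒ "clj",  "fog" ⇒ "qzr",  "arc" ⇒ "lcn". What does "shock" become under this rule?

dsznv

Compare letters: r→c is +11, a→l is +11, y→j is +11 — a constant shift. Each letter is shifted forward by 11 in the alphabet (a Caesar shift of +11).
Applying it to shock: s+11=d, h+11=s, o+11=z, c+11=n, k+11=v.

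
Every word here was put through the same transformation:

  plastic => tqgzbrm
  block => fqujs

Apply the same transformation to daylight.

hfesqpre

In plastic: p→t is +4, l→q is +5, a→g is +6, s→z is +7 — the shift increases by 1 each position. Each letter shifts forward by (position + 4), i.e. 4, 5, 6, … — the shift grows by one for each successive letter.
For daylight: d+4=h, a+5=f, y+6=e, l+7=s, i+8=q, g+9=p, h+10=r, t+11=e.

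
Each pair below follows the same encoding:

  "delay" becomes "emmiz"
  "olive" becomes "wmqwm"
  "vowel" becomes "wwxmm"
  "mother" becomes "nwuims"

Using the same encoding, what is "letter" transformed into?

The shift depends on letter class: consonant d→e is +1, but vowel e→m is +8. Two shifts are in play — +8 for a/e/i/o/u, +1 for every other letter.
For letter: l(cons)+1=m, e(vowel)+8=m, t(cons)+1=u, t(cons)+1=u, e(vowel)+8=m, r(cons)+1=s.

mmuums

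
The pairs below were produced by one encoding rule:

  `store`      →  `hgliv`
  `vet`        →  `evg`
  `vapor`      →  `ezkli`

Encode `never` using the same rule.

Each pair mirrors across the alphabet (s↔h, t↔g, o↔l): positions sum to 25. Each letter is replaced by its mirror in the alphabet: a↔z, b↔y, c↔x, and so on (the Atbash cipher).
Applying it to never: n↔m, e↔v, v↔e, e↔v, r↔i.

mvevi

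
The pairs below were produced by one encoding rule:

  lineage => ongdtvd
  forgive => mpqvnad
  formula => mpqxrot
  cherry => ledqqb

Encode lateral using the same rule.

l(11)→o(14) and i(8)→n(13) fit y≡9x+19 (mod 26); the inverse of 9 mod 26 is 3. This is an affine cipher: with a=0,…,z=25, each position x becomes (9x+19) mod 26.
For lateral: l(11)→9·11+19≡14=o; a(0)→9·0+19≡19=t; t(19)→9·19+19≡8=i; e(4)→9·4+19≡3=d; r(17)→9·17+19≡16=q; a(0)→9·0+19≡19=t; l(11)→9·11+19≡14=o (all mod 26).

otidqto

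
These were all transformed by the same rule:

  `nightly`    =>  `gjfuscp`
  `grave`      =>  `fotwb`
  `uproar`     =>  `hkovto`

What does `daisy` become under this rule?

n(13)→g(6) and i(8)→j(9) fit y≡15x+19 (mod 26); the inverse of 15 mod 26 is 7. This is an affine cipher: with a=0,…,z=25, each position x becomes (15x+19) mod 26.
Applying it to daisy: d(3)→15·3+19≡12=m; a(0)→15·0+19≡19=t; i(8)→15·8+19≡9=j; s(18)→15·18+19≡3=d; y(24)→15·24+19≡15=p (all mod 26).

mtjdp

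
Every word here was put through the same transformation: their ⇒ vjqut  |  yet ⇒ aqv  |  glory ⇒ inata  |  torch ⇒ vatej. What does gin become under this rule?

iup

Vowels shift forward by 12 and consonants shift forward by 2.
On gin: g(cons)+2=i, i(vowel)+12=u, n(cons)+2=p.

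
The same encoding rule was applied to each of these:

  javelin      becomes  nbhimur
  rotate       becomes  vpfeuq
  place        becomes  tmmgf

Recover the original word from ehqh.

Shifts by position in javelin: pos 0: j→n (+4), pos 1: a→b (+1), pos 2: v→h (+12), pos 3: e→i (+4), pos 4: l→m (+1), pos 5: i→u (+12) — repeating every 3. It's a Vigenère-style cipher with numeric key [4,1,12]: position i shifts by key[i mod 3].
Reversing it on ehqh: e−4=a, h−1=g, q−12=e, h−4=d.

aged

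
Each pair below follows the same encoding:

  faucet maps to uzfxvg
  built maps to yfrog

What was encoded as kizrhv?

praise

Each pair mirrors across the alphabet (f↔u, a↔z, u↔f): positions sum to 25. Each letter is replaced by its mirror in the alphabet: a↔z, b↔y, c↔x, and so on (the Atbash cipher).
Reversing it on kizrhv: k↔p, i↔r, z↔a, r↔i, h↔s, v↔e.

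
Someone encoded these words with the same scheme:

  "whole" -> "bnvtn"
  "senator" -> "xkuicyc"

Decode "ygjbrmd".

tactics

In whole: w→b is +5, h→n is +6, o→v is +7, l→t is +8 — the shift increases by 1 each position. Each letter shifts forward by (position + 5), i.e. 5, 6, 7, … — the shift grows by one for each successive letter.
Reversing it on ygjbrmd: y−5=t, g−6=a, j−7=c, b−8=t, r−9=i, m−10=c, d−11=s.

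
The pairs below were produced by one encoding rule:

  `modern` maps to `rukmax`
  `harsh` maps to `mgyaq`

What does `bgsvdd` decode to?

walnut

Each letter shifts forward by (position + 5), i.e. 5, 6, 7, … — the shift grows by one for each successive letter.
Undoing it on bgsvdd: b−5=w, g−6=a, s−7=l, v−8=n, d−9=u, d−10=t.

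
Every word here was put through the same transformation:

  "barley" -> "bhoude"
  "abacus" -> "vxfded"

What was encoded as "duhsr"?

opera

The output letters match the input read backwards, each shifted +3: barley reversed is yelrab. Two steps: reverse the string, then apply a Caesar shift of +3.
Decoding duhsr: shift back: d−3=a, u−3=r, h−3=e, s−3=p, r−3=o → arepo; then reverse → opera.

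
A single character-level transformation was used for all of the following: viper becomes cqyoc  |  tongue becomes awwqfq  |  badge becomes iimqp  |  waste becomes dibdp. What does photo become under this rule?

Each letter shifts forward by (position + 7), i.e. 7, 8, 9, … — the shift grows by one for each successive letter.
Applying it to photo: p+7=w, h+8=p, o+9=x, t+10=d, o+11=z.

wpxdz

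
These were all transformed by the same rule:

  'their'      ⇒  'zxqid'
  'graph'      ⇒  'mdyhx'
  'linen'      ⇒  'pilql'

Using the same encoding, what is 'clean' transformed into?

upqyl

t(19)→z(25) and h(7)→x(23) fit y≡11x+24 (mod 26); the inverse of 11 mod 26 is 19. This is an affine cipher: with a=0,…,z=25, each position x becomes (11x+24) mod 26.
Applying it to clean: c(2)→11·2+24≡20=u; l(11)→11·11+24≡15=p; e(4)→11·4+24≡16=q; a(0)→11·0+24≡24=y; n(13)→11·13+24≡11=l (all mod 26).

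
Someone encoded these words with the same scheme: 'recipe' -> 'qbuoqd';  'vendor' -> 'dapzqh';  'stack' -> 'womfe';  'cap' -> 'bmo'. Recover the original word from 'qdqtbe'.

sphere

The output letters match the input read backwards, each shifted +12: recipe reversed is epicer. The word is reversed, then every letter is shifted forward by 12.
Reversing it on qdqtbe: shift back: q−12=e, d−12=r, q−12=e, t−12=h, b−12=p, e−12=s → erehps; then reverse → sphere.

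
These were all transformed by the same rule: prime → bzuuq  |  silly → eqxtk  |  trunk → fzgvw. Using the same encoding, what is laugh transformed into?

The shifts repeat in a cycle of length 2: positions 0,1,… shift by +12, +8, then the pattern repeats.
On laugh: l+12=x, a+8=i, u+12=g, g+8=o, h+12=t.

xigot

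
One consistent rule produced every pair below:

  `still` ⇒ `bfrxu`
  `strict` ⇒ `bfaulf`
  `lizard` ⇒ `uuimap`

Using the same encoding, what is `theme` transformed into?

Shifts by position in still: pos 0: s→b (+9), pos 1: t→f (+12), pos 2: i→r (+9), pos 3: l→x (+12) — repeating every 2. It's a Vigenère-style cipher with numeric key [9,12]: position i shifts by key[i mod 2].
For theme: t+9=c, h+12=t, e+9=n, m+12=y, e+9=n.

ctnyn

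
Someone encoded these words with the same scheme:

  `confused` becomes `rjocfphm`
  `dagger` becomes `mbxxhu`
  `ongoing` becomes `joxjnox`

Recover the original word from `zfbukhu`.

c(2)→r(17) and o(14)→j(9) fit y≡21x+1 (mod 26); the inverse of 21 mod 26 is 5. Each letter's alphabet position (a=0..z=25) is mapped through 21·x+1 mod 26 — an affine cipher.
Reversing it on zfbukhu: z(25)→5·(25−1)≡16=q; f(5)→5·(5−1)≡20=u; b(1)→5·(1−1)≡0=a; u(20)→5·(20−1)≡17=r; k(10)→5·(10−1)≡19=t; h(7)→5·(7−1)≡4=e; u(20)→5·(20−1)≡17=r (all mod 26).

quarter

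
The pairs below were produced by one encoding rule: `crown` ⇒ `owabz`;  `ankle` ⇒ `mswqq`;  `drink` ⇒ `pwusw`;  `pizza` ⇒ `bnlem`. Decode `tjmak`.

heavy

Shifts by position in crown: pos 0: c→o (+12), pos 1: r→w (+5), pos 2: o→a (+12), pos 3: w→b (+5) — repeating every 2. The shifts repeat in a cycle of length 2: positions 0,1,… shift by +12, +5, then the pattern repeats.
Undoing it on tjmak: t−12=h, j−5=e, m−12=a, a−5=v, k−12=y.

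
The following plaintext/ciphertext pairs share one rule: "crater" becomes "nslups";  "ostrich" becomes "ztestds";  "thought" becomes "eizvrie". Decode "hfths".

Shifts by position in crater: pos 0: c→n (+11), pos 1: r→s (+1), pos 2: a→l (+11), pos 3: t→u (+1) — repeating every 2. The shifts repeat in a cycle of length 2: positions 0,1,… shift by +11, +1, then the pattern repeats.
Decoding hfths: h−11=w, f−1=e, t−11=i, h−1=g, s−11=h.

weigh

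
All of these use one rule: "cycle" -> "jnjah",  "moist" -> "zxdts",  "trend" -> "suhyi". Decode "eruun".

hurry

c(2)→j(9) and y(24)→n(13) fit y≡25x+11 (mod 26); the inverse of 25 mod 26 is 25. This is an affine cipher: with a=0,…,z=25, each position x becomes (25x+11) mod 26.
Decoding eruun: e(4)→25·(4−11)≡7=h; r(17)→25·(17−11)≡20=u; u(20)→25·(20−11)≡17=r; u(20)→25·(20−11)≡17=r; n(13)→25·(13−11)≡24=y (all mod 26).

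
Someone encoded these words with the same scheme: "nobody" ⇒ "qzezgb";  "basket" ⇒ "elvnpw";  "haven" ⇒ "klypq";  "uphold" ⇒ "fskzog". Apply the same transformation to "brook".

euzzn

The shift depends on letter class: consonant n→q is +3, but vowel o→z is +11. Vowels shift forward by 11 and consonants shift forward by 3.
On brook: b(cons)+3=e, r(cons)+3=u, o(vowel)+11=z, o(vowel)+11=z, k(cons)+3=n.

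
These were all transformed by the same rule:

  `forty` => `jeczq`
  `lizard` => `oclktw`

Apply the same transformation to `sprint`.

eytcad

The output letters match the input read backwards, each shifted +11: forty reversed is ytrof. The word is reversed, then every letter is shifted forward by 11.
Applying it to sprint: reverse → tnirps; then shift: t+11=e, n+11=y, i+11=t, r+11=c, p+11=a, s+11=d.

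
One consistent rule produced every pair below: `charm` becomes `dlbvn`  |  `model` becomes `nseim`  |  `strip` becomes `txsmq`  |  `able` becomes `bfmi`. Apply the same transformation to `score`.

Shifts by position in charm: pos 0: c→d (+1), pos 1: h→l (+4), pos 2: a→b (+1), pos 3: r→v (+4) — repeating every 2. The shifts repeat in a cycle of length 2: positions 0,1,… shift by +1, +4, then the pattern repeats.
For score: s+1=t, c+4=g, o+1=p, r+4=v, e+1=f.

tgpvf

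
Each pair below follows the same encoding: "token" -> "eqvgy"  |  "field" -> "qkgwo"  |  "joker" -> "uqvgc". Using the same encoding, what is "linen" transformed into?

The shift depends on letter class: consonant t→e is +11, but vowel o→q is +2. Vowels shift forward by 2 and consonants shift forward by 11.
For linen: l(cons)+11=w, i(vowel)+2=k, n(cons)+11=y, e(vowel)+2=g, n(cons)+11=y.

wkygy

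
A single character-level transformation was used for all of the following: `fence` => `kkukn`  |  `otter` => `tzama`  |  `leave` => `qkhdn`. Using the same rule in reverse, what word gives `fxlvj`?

In fence: f→k is +5, e→k is +6, n→u is +7, c→k is +8 — the shift increases by 1 each position. Letter i (0-indexed) is shifted by i+5, so successive shifts are 5, 6, 7, ….
Decoding fxlvj: f−5=a, x−6=r, l−7=e, v−8=n, j−9=a.

arena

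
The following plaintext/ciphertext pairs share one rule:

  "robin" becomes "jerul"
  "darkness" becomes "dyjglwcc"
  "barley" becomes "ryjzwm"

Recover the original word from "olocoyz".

unusual

r(17)→j(9) and o(14)→e(4) fit y≡19x+24 (mod 26); the inverse of 19 mod 26 is 11. This is an affine cipher: with a=0,…,z=25, each position x becomes (19x+24) mod 26.
Reversing it on olocoyz: o(14)→11·(14−24)≡20=u; l(11)→11·(11−24)≡13=n; o(14)→11·(14−24)≡20=u; c(2)→11·(2−24)≡18=s; o(14)→11·(14−24)≡20=u; y(24)→11·(24−24)≡0=a; z(25)→11·(25−24)≡11=l (all mod 26).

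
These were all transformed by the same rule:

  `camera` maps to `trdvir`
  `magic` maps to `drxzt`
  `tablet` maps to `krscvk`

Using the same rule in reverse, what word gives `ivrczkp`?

reality

Compare letters: c→t is +17, a→r is +17, m→d is +17 — a constant shift. Each letter is shifted forward by 17 in the alphabet (a Caesar shift of +17).
Undoing it on ivrczkp: i−17=r, v−17=e, r−17=a, c−17=l, z−17=i, k−17=t, p−17=y.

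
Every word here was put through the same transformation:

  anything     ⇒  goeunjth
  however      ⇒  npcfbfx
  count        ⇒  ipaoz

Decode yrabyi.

squash

A repeating key of period 2 is used — shifts +6, +1 over and over.
Undoing it on yrabyi: y−6=s, r−1=q, a−6=u, b−1=a, y−6=s, i−1=h.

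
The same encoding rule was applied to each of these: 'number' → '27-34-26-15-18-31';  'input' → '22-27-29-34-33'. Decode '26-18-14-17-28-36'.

meadow

n is letter #14 and maps to 27: an offset of 13. Each letter is replaced by its alphabet position (a=1..z=26) + 13.
Undoing it on 26-18-14-17-28-36: 26→(26−13)÷1=13=m, 18→(18−13)÷1=5=e, 14→(14−13)÷1=1=a, 17→(17−13)÷1=4=d, 28→(28−13)÷1=15=o, 36→(36−13)÷1=23=w.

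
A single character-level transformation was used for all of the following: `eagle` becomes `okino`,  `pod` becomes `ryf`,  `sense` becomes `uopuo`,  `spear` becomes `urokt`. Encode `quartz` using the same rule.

The shift depends on letter class: consonant g→i is +2, but vowel e→o is +10. The rule splits by letter class: vowels +10, consonants +2.
For quartz: q(cons)+2=s, u(vowel)+10=e, a(vowel)+10=k, r(cons)+2=t, t(cons)+2=v, z(cons)+2=b.

sektvb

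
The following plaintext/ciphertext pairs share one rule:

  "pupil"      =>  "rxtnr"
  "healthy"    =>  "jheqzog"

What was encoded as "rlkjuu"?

pigeon

In pupil: p→r is +2, u→x is +3, p→t is +4, i→n is +5 — the shift increases by 1 each position. Letter i (0-indexed) is shifted by i+2, so successive shifts are 2, 3, 4, ….
Reversing it on rlkjuu: r−2=p, l−3=i, k−4=g, j−5=e, u−6=o, u−7=n.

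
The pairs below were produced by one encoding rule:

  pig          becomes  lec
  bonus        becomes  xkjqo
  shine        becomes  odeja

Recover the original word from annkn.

Compare letters: p→l is +22, i→e is +22, g→c is +22 — a constant shift. Each letter is shifted forward by 22 in the alphabet (a Caesar shift of +22).
Reversing it on annkn: a−22=e, n−22=r, n−22=r, k−22=o, n−22=r.

error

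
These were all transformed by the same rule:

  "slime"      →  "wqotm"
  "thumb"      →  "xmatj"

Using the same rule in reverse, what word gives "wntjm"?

since

In slime: s→w is +4, l→q is +5, i→o is +6, m→t is +7 — the shift increases by 1 each position. Letter i (0-indexed) is shifted by i+4, so successive shifts are 4, 5, 6, ….
Reversing it on wntjm: w−4=s, n−5=i, t−6=n, j−7=c, m−8=e.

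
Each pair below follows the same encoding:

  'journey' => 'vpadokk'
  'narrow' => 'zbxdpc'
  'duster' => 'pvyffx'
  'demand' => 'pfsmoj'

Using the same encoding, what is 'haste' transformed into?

tbyff

It's a Vigenère-style cipher with numeric key [12,1,6]: position i shifts by key[i mod 3].
Applying it to haste: h+12=t, a+1=b, s+6=y, t+12=f, e+1=f.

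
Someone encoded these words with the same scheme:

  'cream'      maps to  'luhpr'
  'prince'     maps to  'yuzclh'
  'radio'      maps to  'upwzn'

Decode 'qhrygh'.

temple

c(2)→l(11) and r(17)→u(20) fit y≡11x+15 (mod 26); the inverse of 11 mod 26 is 19. Treating letters as 0–25, the rule is x ↦ 11x + 15 (mod 26).
Undoing it on qhrygh: q(16)→19·(16−15)≡19=t; h(7)→19·(7−15)≡4=e; r(17)→19·(17−15)≡12=m; y(24)→19·(24−15)≡15=p; g(6)→19·(6−15)≡11=l; h(7)→19·(7−15)≡4=e (all mod 26).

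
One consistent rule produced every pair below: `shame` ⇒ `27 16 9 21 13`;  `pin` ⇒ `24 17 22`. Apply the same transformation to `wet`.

Letters become their 1-based position plus 8 (so a→9, b→10, …).
For wet: w=23→31, e=5→13, t=20→28.

31 13 28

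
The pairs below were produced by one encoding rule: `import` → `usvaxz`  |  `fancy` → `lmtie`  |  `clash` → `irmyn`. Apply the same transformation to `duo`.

jga

Vowels shift forward by 12 and consonants shift forward by 6.
On duo: d(cons)+6=j, u(vowel)+12=g, o(vowel)+12=a.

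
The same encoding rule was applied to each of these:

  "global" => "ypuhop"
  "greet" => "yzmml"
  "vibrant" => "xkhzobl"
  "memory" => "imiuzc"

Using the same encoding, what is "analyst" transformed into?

g(6)→y(24) and l(11)→p(15) fit y≡19x+14 (mod 26); the inverse of 19 mod 26 is 11. Treating letters as 0–25, the rule is x ↦ 19x + 14 (mod 26).
On analyst: a(0)→19·0+14≡14=o; n(13)→19·13+14≡1=b; a(0)→19·0+14≡14=o; l(11)→19·11+14≡15=p; y(24)→19·24+14≡2=c; s(18)→19·18+14≡18=s; t(19)→19·19+14≡11=l (all mod 26).

obopcsl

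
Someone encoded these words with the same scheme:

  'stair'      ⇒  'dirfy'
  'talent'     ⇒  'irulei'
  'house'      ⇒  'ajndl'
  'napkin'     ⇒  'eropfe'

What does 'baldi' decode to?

s(18)→d(3) and t(19)→i(8) fit y≡5x+17 (mod 26); the inverse of 5 mod 26 is 21. Each letter's alphabet position (a=0..z=25) is mapped through 5·x+17 mod 26 — an affine cipher.
Decoding baldi: b(1)→21·(1−17)≡2=c; a(0)→21·(0−17)≡7=h; l(11)→21·(11−17)≡4=e; d(3)→21·(3−17)≡18=s; i(8)→21·(8−17)≡19=t (all mod 26).

chest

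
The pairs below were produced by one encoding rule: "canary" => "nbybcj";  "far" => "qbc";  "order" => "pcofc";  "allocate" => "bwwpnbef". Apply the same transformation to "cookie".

The shift depends on letter class: consonant c→n is +11, but vowel a→b is +1. Vowels shift forward by 1 and consonants shift forward by 11.
For cookie: c(cons)+11=n, o(vowel)+1=p, o(vowel)+1=p, k(cons)+11=v, i(vowel)+1=j, e(vowel)+1=f.

nppvjf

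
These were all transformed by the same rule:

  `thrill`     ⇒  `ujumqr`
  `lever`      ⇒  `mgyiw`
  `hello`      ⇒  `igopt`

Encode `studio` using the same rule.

tvxhnu

In thrill: t→u is +1, h→j is +2, r→u is +3, i→m is +4 — the shift increases by 1 each position. Each letter shifts forward by (position + 1), i.e. 1, 2, 3, … — the shift grows by one for each successive letter.
On studio: s+1=t, t+2=v, u+3=x, d+4=h, i+5=n, o+6=u.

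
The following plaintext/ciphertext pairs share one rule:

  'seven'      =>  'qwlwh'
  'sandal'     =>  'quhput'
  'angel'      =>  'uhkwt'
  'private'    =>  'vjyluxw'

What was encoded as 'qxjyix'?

strict

This is an affine cipher: with a=0,…,z=25, each position x becomes (7x+20) mod 26.
Reversing it on qxjyix: q(16)→15·(16−20)≡18=s; x(23)→15·(23−20)≡19=t; j(9)→15·(9−20)≡17=r; y(24)→15·(24−20)≡8=i; i(8)→15·(8−20)≡2=c; x(23)→15·(23−20)≡19=t (all mod 26).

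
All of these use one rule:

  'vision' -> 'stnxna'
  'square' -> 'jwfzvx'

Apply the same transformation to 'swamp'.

urfbx

Read the word backwards and shift each letter +5.
Applying it to swamp: reverse → pmaws; then shift: p+5=u, m+5=r, a+5=f, w+5=b, s+5=x.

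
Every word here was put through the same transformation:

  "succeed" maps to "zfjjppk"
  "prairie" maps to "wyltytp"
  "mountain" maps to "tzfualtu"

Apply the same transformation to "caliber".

Two shifts are in play — +11 for a/e/i/o/u, +7 for every other letter.
Applying it to caliber: c(cons)+7=j, a(vowel)+11=l, l(cons)+7=s, i(vowel)+11=t, b(cons)+7=i, e(vowel)+11=p, r(cons)+7=y.

jlstipy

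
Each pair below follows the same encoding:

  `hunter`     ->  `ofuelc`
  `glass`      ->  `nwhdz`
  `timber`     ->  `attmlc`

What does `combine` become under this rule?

jztmpyl

Shifts by position in hunter: pos 0: h→o (+7), pos 1: u→f (+11), pos 2: n→u (+7), pos 3: t→e (+11) — repeating every 2. A repeating key of period 2 is used — shifts +7, +11 over and over.
On combine: c+7=j, o+11=z, m+7=t, b+11=m, i+7=p, n+11=y, e+7=l.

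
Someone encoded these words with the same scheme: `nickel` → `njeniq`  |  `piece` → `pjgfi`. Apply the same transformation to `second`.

The shift increases by 1 at each position, starting from +0: 0, 1, 2, ….
For second: s+0=s, e+1=f, c+2=e, o+3=r, n+4=r, d+5=i.

sferri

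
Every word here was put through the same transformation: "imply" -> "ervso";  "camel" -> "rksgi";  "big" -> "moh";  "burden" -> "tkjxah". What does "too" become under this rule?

uuz

The output letters match the input read backwards, each shifted +6: imply reversed is ylpmi. The word is reversed, then every letter is shifted forward by 6.
On too: reverse → oot; then shift: o+6=u, o+6=u, t+6=z.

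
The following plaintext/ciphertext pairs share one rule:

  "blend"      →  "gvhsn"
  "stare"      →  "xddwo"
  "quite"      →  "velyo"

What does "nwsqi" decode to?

imply

Shifts by position in blend: pos 0: b→g (+5), pos 1: l→v (+10), pos 2: e→h (+3), pos 3: n→s (+5), pos 4: d→n (+10) — repeating every 3. A repeating key of period 3 is used — shifts +5, +10, +3 over and over.
Decoding nwsqi: n−5=i, w−10=m, s−3=p, q−5=l, i−10=y.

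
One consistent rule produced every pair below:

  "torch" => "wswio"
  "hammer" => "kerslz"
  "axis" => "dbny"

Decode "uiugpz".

repair

In torch: t→w is +3, o→s is +4, r→w is +5, c→i is +6 — the shift increases by 1 each position. Letter i (0-indexed) is shifted by i+3, so successive shifts are 3, 4, 5, ….
Undoing it on uiugpz: u−3=r, i−4=e, u−5=p, g−6=a, p−7=i, z−8=r.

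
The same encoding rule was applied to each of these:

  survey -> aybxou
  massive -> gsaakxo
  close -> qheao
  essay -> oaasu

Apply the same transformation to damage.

psgsmo

s(18)→a(0) and u(20)→y(24) fit y≡25x+18 (mod 26); the inverse of 25 mod 26 is 25. This is an affine cipher: with a=0,…,z=25, each position x becomes (25x+18) mod 26.
Applying it to damage: d(3)→25·3+18≡15=p; a(0)→25·0+18≡18=s; m(12)→25·12+18≡6=g; a(0)→25·0+18≡18=s; g(6)→25·6+18≡12=m; e(4)→25·4+18≡14=o (all mod 26).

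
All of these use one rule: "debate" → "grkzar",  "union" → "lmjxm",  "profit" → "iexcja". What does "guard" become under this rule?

nlzeg

d(3)→g(6) and e(4)→r(17) fit y≡11x+25 (mod 26); the inverse of 11 mod 26 is 19. This is an affine cipher: with a=0,…,z=25, each position x becomes (11x+25) mod 26.
On guard: g(6)→11·6+25≡13=n; u(20)→11·20+25≡11=l; a(0)→11·0+25≡25=z; r(17)→11·17+25≡4=e; d(3)→11·3+25≡6=g (all mod 26).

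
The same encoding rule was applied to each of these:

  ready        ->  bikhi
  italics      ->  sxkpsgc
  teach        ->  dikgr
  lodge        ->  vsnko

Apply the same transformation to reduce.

Shifts by position in ready: pos 0: r→b (+10), pos 1: e→i (+4), pos 2: a→k (+10), pos 3: d→h (+4) — repeating every 2. It's a Vigenère-style cipher with numeric key [10,4]: position i shifts by key[i mod 2].
Applying it to reduce: r+10=b, e+4=i, d+10=n, u+4=y, c+10=m, e+4=i.

binymi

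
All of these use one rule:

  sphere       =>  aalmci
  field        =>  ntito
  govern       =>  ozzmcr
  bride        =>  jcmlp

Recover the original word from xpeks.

It's a Vigenère-style cipher with numeric key [8,11,4]: position i shifts by key[i mod 3].
Undoing it on xpeks: x−8=p, p−11=e, e−4=a, k−8=c, s−11=h.

peach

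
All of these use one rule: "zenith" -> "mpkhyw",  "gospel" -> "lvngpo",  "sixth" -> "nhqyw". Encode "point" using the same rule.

gvhky

z(25)→m(12) and e(4)→p(15) fit y≡11x+23 (mod 26); the inverse of 11 mod 26 is 19. This is an affine cipher: with a=0,…,z=25, each position x becomes (11x+23) mod 26.
Applying it to point: p(15)→11·15+23≡6=g; o(14)→11·14+23≡21=v; i(8)→11·8+23≡7=h; n(13)→11·13+23≡10=k; t(19)→11·19+23≡24=y (all mod 26).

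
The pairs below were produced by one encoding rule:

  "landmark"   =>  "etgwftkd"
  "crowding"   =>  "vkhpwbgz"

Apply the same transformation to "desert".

wxlxkm

Each letter is shifted forward by 19 in the alphabet (a Caesar shift of +19).
Applying it to desert: d+19=w, e+19=x, s+19=l, e+19=x, r+19=k, t+19=m.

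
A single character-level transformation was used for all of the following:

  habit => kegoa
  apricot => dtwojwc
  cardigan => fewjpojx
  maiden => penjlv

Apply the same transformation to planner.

In habit: h→k is +3, a→e is +4, b→g is +5, i→o is +6 — the shift increases by 1 each position. The shift increases by 1 at each position, starting from +3: 3, 4, 5, ….
Applying it to planner: p+3=s, l+4=p, a+5=f, n+6=t, n+7=u, e+8=m, r+9=a.

spftuma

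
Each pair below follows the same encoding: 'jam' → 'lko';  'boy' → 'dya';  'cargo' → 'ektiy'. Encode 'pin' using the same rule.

Two shifts are in play — +10 for a/e/i/o/u, +2 for every other letter.
For pin: p(cons)+2=r, i(vowel)+10=s, n(cons)+2=p.

rsp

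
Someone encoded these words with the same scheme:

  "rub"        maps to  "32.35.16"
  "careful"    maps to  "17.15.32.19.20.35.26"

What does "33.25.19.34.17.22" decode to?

sketch

r is letter #18 and maps to 32: an offset of 14. The number is (letter's place in the alphabet, a=1) + 14.
Decoding 33.25.19.34.17.22: 33→(33−14)÷1=19=s, 25→(25−14)÷1=11=k, 19→(19−14)÷1=5=e, 34→(34−14)÷1=20=t, 17→(17−14)÷1=3=c, 22→(22−14)÷1=8=h.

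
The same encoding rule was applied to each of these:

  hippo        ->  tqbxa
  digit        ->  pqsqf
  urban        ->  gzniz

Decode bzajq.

probe

Shifts by position in hippo: pos 0: h→t (+12), pos 1: i→q (+8), pos 2: p→b (+12), pos 3: p→x (+8) — repeating every 2. The shifts repeat in a cycle of length 2: positions 0,1,… shift by +12, +8, then the pattern repeats.
Reversing it on bzajq: b−12=p, z−8=r, a−12=o, j−8=b, q−12=e.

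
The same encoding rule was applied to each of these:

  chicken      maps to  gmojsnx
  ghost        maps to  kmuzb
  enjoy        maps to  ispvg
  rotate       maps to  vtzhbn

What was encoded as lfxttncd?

harmless

In chicken: c→g is +4, h→m is +5, i→o is +6, c→j is +7 — the shift increases by 1 each position. Each letter shifts forward by (position + 4), i.e. 4, 5, 6, … — the shift grows by one for each successive letter.
Reversing it on lfxttncd: l−4=h, f−5=a, x−6=r, t−7=m, t−8=l, n−9=e, c−10=s, d−11=s.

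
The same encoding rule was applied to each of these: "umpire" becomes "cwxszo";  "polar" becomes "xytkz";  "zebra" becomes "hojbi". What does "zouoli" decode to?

remedy

Shifts by position in umpire: pos 0: u→c (+8), pos 1: m→w (+10), pos 2: p→x (+8), pos 3: i→s (+10) — repeating every 2. It's a Vigenère-style cipher with numeric key [8,10]: position i shifts by key[i mod 2].
Undoing it on zouoli: z−8=r, o−10=e, u−8=m, o−10=e, l−8=d, i−10=y.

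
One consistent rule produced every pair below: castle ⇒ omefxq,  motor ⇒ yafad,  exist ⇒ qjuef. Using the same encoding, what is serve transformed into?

Every letter moves 12 places later in the alphabet, wrapping around z→a.
Applying it to serve: s+12=e, e+12=q, r+12=d, v+12=h, e+12=q.

eqdhq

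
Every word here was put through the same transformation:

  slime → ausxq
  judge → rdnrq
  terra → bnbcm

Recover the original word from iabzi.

In slime: s→a is +8, l→u is +9, i→s is +10, m→x is +11 — the shift increases by 1 each position. The shift increases by 1 at each position, starting from +8: 8, 9, 10, ….
Reversing it on iabzi: i−8=a, a−9=r, b−10=r, z−11=o, i−12=w.

arrow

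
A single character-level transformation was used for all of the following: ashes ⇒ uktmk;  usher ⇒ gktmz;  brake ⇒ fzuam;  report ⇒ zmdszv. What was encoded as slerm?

olive

a(0)→u(20) and s(18)→k(10) fit y≡11x+20 (mod 26); the inverse of 11 mod 26 is 19. Treating letters as 0–25, the rule is x ↦ 11x + 20 (mod 26).
Decoding slerm: s(18)→19·(18−20)≡14=o; l(11)→19·(11−20)≡11=l; e(4)→19·(4−20)≡8=i; r(17)→19·(17−20)≡21=v; m(12)→19·(12−20)≡4=e (all mod 26).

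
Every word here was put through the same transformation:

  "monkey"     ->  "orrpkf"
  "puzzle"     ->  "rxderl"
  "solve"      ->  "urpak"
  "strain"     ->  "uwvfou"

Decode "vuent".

train

Each letter shifts forward by (position + 2), i.e. 2, 3, 4, … — the shift grows by one for each successive letter.
Decoding vuent: v−2=t, u−3=r, e−4=a, n−5=i, t−6=n.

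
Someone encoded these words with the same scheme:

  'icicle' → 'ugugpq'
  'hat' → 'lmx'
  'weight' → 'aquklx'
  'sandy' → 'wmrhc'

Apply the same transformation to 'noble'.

rafpq

The shift depends on letter class: consonant c→g is +4, but vowel i→u is +12. Two shifts are in play — +12 for a/e/i/o/u, +4 for every other letter.
Applying it to noble: n(cons)+4=r, o(vowel)+12=a, b(cons)+4=f, l(cons)+4=p, e(vowel)+12=q.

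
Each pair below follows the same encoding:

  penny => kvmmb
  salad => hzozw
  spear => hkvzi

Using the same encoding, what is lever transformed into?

ovevi

Each letter is replaced by its mirror in the alphabet: a↔z, b↔y, c↔x, and so on (the Atbash cipher).
On lever: l↔o, e↔v, v↔e, e↔v, r↔i.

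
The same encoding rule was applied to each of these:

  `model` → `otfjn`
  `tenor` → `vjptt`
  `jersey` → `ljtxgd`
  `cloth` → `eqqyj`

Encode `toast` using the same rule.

Shifts by position in model: pos 0: m→o (+2), pos 1: o→t (+5), pos 2: d→f (+2), pos 3: e→j (+5) — repeating every 2. A repeating key of period 2 is used — shifts +2, +5 over and over.
Applying it to toast: t+2=v, o+5=t, a+2=c, s+5=x, t+2=v.

vtcxv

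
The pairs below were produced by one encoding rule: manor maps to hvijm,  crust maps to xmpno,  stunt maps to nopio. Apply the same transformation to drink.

Compare letters: m→h is +21, a→v is +21, n→i is +21 — a constant shift. This is a Caesar cipher with shift 21.
For drink: d+21=y, r+21=m, i+21=d, n+21=i, k+21=f.

ymdif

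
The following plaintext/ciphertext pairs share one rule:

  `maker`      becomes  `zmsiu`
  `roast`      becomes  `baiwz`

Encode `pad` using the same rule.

lix

The output letters match the input read backwards, each shifted +8: maker reversed is rekam. The word is reversed, then every letter is shifted forward by 8.
On pad: reverse → dap; then shift: d+8=l, a+8=i, p+8=x.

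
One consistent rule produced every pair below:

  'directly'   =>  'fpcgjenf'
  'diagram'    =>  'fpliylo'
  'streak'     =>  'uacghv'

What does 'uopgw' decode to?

It's a Vigenère-style cipher with numeric key [2,7,11]: position i shifts by key[i mod 3].
Reversing it on uopgw: u−2=s, o−7=h, p−11=e, g−2=e, w−7=p.

sheep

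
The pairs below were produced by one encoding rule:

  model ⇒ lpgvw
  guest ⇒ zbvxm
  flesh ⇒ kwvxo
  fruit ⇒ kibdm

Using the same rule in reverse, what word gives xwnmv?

Treating letters as 0–25, the rule is x ↦ 15x + 13 (mod 26).
Decoding xwnmv: x(23)→7·(23−13)≡18=s; w(22)→7·(22−13)≡11=l; n(13)→7·(13−13)≡0=a; m(12)→7·(12−13)≡19=t; v(21)→7·(21−13)≡4=e (all mod 26).

slate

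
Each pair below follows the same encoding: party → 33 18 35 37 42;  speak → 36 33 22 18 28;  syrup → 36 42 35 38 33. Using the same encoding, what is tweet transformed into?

37 40 22 22 37

Each letter is replaced by its alphabet position (a=1..z=26) + 17.
On tweet: t=20→37, w=23→40, e=5→22, e=5→22, t=20→37.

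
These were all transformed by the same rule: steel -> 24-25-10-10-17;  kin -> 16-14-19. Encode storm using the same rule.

24-25-20-23-18

s is letter #19 and maps to 24: an offset of 5. Each letter is replaced by its alphabet position (a=1..z=26) + 5.
For storm: s=19→24, t=20→25, o=15→20, r=18→23, m=13→18.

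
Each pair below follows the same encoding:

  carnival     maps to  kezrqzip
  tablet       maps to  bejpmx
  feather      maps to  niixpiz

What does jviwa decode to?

brass

It's a Vigenère-style cipher with numeric key [8,4]: position i shifts by key[i mod 2].
Decoding jviwa: j−8=b, v−4=r, i−8=a, w−4=s, a−8=s.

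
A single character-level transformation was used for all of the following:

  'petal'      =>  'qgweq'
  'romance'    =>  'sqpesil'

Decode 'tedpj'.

scale

In petal: p→q is +1, e→g is +2, t→w is +3, a→e is +4 — the shift increases by 1 each position. Each letter shifts forward by (position + 1), i.e. 1, 2, 3, … — the shift grows by one for each successive letter.
Reversing it on tedpj: t−1=s, e−2=c, d−3=a, p−4=l, j−5=e.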